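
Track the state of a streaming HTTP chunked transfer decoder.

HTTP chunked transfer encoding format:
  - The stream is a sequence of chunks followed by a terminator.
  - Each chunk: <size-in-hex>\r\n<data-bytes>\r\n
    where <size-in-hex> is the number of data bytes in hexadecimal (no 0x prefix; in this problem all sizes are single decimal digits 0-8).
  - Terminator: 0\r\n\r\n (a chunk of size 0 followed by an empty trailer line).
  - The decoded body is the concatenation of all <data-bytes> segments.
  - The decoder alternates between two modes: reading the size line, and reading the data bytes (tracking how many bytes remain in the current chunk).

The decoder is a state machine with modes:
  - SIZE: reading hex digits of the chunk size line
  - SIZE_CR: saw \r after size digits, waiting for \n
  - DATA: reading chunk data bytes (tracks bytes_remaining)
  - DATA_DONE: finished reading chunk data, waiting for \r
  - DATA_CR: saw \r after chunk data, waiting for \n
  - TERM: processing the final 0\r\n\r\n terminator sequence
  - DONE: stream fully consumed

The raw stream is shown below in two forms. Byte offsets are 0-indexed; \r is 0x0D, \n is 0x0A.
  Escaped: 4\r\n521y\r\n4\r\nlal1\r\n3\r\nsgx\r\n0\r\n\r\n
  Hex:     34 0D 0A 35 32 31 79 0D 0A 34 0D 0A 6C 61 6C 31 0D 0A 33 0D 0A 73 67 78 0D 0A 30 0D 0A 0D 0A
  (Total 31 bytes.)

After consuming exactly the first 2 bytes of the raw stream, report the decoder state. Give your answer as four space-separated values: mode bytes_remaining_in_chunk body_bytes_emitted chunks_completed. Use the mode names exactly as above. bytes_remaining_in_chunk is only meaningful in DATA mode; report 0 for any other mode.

Answer: SIZE_CR 0 0 0

Derivation:
Byte 0 = '4': mode=SIZE remaining=0 emitted=0 chunks_done=0
Byte 1 = 0x0D: mode=SIZE_CR remaining=0 emitted=0 chunks_done=0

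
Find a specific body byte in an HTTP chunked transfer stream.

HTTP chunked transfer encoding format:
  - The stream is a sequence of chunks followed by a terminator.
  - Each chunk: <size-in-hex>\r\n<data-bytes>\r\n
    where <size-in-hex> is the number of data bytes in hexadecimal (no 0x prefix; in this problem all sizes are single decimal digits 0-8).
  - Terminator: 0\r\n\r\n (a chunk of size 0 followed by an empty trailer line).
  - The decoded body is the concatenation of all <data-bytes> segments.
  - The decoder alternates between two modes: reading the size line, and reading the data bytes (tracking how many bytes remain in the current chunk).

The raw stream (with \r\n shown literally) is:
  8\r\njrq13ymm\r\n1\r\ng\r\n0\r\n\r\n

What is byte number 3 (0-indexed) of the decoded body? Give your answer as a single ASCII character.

Answer: 1

Derivation:
Chunk 1: stream[0..1]='8' size=0x8=8, data at stream[3..11]='jrq13ymm' -> body[0..8], body so far='jrq13ymm'
Chunk 2: stream[13..14]='1' size=0x1=1, data at stream[16..17]='g' -> body[8..9], body so far='jrq13ymmg'
Chunk 3: stream[19..20]='0' size=0 (terminator). Final body='jrq13ymmg' (9 bytes)
Body byte 3 = '1'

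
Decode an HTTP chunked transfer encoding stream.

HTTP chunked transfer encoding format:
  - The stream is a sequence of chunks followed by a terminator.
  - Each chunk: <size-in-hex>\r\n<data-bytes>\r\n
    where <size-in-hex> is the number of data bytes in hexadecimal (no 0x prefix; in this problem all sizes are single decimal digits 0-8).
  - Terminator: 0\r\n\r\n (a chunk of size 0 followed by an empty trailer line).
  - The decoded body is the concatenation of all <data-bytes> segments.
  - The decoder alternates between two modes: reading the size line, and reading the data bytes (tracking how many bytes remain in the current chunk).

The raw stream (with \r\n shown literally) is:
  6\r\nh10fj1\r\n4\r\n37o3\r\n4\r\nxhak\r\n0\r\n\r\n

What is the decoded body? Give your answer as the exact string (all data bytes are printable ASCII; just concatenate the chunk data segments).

Answer: h10fj137o3xhak

Derivation:
Chunk 1: stream[0..1]='6' size=0x6=6, data at stream[3..9]='h10fj1' -> body[0..6], body so far='h10fj1'
Chunk 2: stream[11..12]='4' size=0x4=4, data at stream[14..18]='37o3' -> body[6..10], body so far='h10fj137o3'
Chunk 3: stream[20..21]='4' size=0x4=4, data at stream[23..27]='xhak' -> body[10..14], body so far='h10fj137o3xhak'
Chunk 4: stream[29..30]='0' size=0 (terminator). Final body='h10fj137o3xhak' (14 bytes)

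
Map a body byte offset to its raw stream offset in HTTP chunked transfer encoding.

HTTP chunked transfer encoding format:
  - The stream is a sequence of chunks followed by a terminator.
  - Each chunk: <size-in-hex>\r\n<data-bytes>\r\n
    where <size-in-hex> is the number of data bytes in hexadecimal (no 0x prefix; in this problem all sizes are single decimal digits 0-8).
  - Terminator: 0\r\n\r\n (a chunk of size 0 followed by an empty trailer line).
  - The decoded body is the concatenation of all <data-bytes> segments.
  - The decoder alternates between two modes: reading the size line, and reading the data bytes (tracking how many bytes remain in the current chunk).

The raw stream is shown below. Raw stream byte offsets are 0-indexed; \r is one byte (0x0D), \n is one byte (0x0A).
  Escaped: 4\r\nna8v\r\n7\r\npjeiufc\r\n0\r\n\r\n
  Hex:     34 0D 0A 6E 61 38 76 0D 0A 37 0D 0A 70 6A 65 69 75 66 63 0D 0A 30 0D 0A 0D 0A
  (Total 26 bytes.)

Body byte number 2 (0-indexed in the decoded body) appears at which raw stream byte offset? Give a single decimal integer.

Answer: 5

Derivation:
Chunk 1: stream[0..1]='4' size=0x4=4, data at stream[3..7]='na8v' -> body[0..4], body so far='na8v'
Chunk 2: stream[9..10]='7' size=0x7=7, data at stream[12..19]='pjeiufc' -> body[4..11], body so far='na8vpjeiufc'
Chunk 3: stream[21..22]='0' size=0 (terminator). Final body='na8vpjeiufc' (11 bytes)
Body byte 2 at stream offset 5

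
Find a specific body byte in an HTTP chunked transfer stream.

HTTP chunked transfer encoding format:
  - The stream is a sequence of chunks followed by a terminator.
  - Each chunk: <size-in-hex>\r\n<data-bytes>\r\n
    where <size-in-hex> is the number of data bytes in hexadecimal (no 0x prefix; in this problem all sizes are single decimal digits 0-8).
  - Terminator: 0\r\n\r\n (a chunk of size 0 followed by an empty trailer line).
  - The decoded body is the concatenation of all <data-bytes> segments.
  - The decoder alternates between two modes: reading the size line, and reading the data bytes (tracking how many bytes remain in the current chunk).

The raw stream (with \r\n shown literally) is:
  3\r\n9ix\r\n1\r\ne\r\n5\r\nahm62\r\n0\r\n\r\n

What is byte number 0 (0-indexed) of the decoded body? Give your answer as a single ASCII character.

Answer: 9

Derivation:
Chunk 1: stream[0..1]='3' size=0x3=3, data at stream[3..6]='9ix' -> body[0..3], body so far='9ix'
Chunk 2: stream[8..9]='1' size=0x1=1, data at stream[11..12]='e' -> body[3..4], body so far='9ixe'
Chunk 3: stream[14..15]='5' size=0x5=5, data at stream[17..22]='ahm62' -> body[4..9], body so far='9ixeahm62'
Chunk 4: stream[24..25]='0' size=0 (terminator). Final body='9ixeahm62' (9 bytes)
Body byte 0 = '9'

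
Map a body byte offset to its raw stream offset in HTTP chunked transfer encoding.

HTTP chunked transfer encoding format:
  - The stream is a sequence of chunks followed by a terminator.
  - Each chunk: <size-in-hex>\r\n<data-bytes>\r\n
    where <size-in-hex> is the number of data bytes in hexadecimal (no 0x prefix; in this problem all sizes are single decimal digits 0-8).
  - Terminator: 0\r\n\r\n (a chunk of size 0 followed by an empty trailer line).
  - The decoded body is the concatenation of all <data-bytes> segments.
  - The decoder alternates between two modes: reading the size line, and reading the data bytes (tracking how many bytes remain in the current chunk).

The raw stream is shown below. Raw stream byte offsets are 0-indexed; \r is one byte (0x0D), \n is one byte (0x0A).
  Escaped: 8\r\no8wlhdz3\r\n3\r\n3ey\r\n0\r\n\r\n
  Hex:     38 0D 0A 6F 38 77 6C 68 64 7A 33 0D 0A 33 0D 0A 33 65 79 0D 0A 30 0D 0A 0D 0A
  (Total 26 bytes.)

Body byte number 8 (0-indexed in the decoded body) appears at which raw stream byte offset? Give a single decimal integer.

Chunk 1: stream[0..1]='8' size=0x8=8, data at stream[3..11]='o8wlhdz3' -> body[0..8], body so far='o8wlhdz3'
Chunk 2: stream[13..14]='3' size=0x3=3, data at stream[16..19]='3ey' -> body[8..11], body so far='o8wlhdz33ey'
Chunk 3: stream[21..22]='0' size=0 (terminator). Final body='o8wlhdz33ey' (11 bytes)
Body byte 8 at stream offset 16

Answer: 16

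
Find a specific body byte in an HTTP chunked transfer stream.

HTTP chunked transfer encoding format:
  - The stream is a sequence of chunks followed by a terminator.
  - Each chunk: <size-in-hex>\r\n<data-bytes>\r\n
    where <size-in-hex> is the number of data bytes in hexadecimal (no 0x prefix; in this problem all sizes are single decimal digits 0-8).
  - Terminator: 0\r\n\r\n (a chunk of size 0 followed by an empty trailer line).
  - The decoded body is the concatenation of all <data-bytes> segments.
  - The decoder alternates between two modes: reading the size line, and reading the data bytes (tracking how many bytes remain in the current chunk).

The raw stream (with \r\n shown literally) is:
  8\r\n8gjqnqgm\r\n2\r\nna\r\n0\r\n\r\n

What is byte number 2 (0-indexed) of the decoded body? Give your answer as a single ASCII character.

Chunk 1: stream[0..1]='8' size=0x8=8, data at stream[3..11]='8gjqnqgm' -> body[0..8], body so far='8gjqnqgm'
Chunk 2: stream[13..14]='2' size=0x2=2, data at stream[16..18]='na' -> body[8..10], body so far='8gjqnqgmna'
Chunk 3: stream[20..21]='0' size=0 (terminator). Final body='8gjqnqgmna' (10 bytes)
Body byte 2 = 'j'

Answer: j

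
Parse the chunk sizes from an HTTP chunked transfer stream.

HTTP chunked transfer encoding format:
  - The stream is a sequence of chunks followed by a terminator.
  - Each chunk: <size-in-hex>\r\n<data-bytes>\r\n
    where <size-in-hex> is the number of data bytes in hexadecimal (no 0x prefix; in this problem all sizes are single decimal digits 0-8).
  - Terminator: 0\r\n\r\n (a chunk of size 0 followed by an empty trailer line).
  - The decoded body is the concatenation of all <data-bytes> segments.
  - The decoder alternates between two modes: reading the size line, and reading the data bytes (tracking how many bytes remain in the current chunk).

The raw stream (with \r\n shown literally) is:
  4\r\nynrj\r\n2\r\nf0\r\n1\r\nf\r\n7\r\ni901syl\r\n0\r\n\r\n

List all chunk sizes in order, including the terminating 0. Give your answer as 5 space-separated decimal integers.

Answer: 4 2 1 7 0

Derivation:
Chunk 1: stream[0..1]='4' size=0x4=4, data at stream[3..7]='ynrj' -> body[0..4], body so far='ynrj'
Chunk 2: stream[9..10]='2' size=0x2=2, data at stream[12..14]='f0' -> body[4..6], body so far='ynrjf0'
Chunk 3: stream[16..17]='1' size=0x1=1, data at stream[19..20]='f' -> body[6..7], body so far='ynrjf0f'
Chunk 4: stream[22..23]='7' size=0x7=7, data at stream[25..32]='i901syl' -> body[7..14], body so far='ynrjf0fi901syl'
Chunk 5: stream[34..35]='0' size=0 (terminator). Final body='ynrjf0fi901syl' (14 bytes)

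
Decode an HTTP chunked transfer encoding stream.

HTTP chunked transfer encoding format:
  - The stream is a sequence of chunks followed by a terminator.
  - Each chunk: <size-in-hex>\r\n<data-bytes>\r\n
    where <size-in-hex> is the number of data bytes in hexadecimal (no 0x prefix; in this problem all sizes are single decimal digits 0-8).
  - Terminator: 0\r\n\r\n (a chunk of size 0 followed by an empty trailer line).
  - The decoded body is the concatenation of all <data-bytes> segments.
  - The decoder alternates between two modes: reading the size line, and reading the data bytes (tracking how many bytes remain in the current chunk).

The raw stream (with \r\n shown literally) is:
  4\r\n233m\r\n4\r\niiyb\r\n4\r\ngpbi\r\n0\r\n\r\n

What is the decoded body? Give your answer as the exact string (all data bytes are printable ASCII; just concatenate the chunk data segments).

Answer: 233miiybgpbi

Derivation:
Chunk 1: stream[0..1]='4' size=0x4=4, data at stream[3..7]='233m' -> body[0..4], body so far='233m'
Chunk 2: stream[9..10]='4' size=0x4=4, data at stream[12..16]='iiyb' -> body[4..8], body so far='233miiyb'
Chunk 3: stream[18..19]='4' size=0x4=4, data at stream[21..25]='gpbi' -> body[8..12], body so far='233miiybgpbi'
Chunk 4: stream[27..28]='0' size=0 (terminator). Final body='233miiybgpbi' (12 bytes)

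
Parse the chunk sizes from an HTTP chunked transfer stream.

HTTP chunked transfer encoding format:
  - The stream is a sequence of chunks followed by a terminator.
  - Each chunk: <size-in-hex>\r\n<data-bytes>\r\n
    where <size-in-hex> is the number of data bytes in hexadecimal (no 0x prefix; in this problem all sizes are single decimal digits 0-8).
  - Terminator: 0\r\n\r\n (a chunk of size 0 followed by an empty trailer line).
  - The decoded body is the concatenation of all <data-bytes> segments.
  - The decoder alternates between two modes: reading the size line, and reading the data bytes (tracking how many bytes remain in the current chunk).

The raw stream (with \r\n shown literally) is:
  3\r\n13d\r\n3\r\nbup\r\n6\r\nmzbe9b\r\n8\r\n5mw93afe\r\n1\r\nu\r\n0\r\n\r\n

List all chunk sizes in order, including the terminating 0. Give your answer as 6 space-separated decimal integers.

Chunk 1: stream[0..1]='3' size=0x3=3, data at stream[3..6]='13d' -> body[0..3], body so far='13d'
Chunk 2: stream[8..9]='3' size=0x3=3, data at stream[11..14]='bup' -> body[3..6], body so far='13dbup'
Chunk 3: stream[16..17]='6' size=0x6=6, data at stream[19..25]='mzbe9b' -> body[6..12], body so far='13dbupmzbe9b'
Chunk 4: stream[27..28]='8' size=0x8=8, data at stream[30..38]='5mw93afe' -> body[12..20], body so far='13dbupmzbe9b5mw93afe'
Chunk 5: stream[40..41]='1' size=0x1=1, data at stream[43..44]='u' -> body[20..21], body so far='13dbupmzbe9b5mw93afeu'
Chunk 6: stream[46..47]='0' size=0 (terminator). Final body='13dbupmzbe9b5mw93afeu' (21 bytes)

Answer: 3 3 6 8 1 0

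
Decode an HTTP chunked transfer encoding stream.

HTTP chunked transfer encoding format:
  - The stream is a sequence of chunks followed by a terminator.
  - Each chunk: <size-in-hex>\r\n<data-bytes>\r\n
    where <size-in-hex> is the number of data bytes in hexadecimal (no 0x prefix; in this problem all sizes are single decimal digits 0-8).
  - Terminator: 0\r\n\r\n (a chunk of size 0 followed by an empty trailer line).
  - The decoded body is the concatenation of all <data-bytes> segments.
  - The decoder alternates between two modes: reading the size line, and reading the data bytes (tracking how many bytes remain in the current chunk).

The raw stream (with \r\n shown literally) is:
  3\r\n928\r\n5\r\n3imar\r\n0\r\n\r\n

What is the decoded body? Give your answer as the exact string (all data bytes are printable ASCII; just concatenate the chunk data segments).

Answer: 9283imar

Derivation:
Chunk 1: stream[0..1]='3' size=0x3=3, data at stream[3..6]='928' -> body[0..3], body so far='928'
Chunk 2: stream[8..9]='5' size=0x5=5, data at stream[11..16]='3imar' -> body[3..8], body so far='9283imar'
Chunk 3: stream[18..19]='0' size=0 (terminator). Final body='9283imar' (8 bytes)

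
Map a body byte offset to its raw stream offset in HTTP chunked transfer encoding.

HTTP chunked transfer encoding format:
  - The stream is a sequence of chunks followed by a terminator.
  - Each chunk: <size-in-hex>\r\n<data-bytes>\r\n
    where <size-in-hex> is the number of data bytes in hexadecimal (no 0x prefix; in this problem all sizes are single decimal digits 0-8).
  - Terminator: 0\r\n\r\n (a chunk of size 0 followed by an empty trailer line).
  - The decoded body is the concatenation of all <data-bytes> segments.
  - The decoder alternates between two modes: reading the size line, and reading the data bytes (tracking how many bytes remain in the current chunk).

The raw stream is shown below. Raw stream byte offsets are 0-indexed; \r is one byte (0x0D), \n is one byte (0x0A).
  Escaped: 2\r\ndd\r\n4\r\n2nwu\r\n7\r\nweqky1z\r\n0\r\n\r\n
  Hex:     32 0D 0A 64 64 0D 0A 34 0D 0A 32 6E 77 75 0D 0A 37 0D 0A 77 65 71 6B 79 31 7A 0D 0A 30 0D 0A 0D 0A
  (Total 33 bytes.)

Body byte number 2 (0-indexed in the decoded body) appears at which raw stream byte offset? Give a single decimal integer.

Answer: 10

Derivation:
Chunk 1: stream[0..1]='2' size=0x2=2, data at stream[3..5]='dd' -> body[0..2], body so far='dd'
Chunk 2: stream[7..8]='4' size=0x4=4, data at stream[10..14]='2nwu' -> body[2..6], body so far='dd2nwu'
Chunk 3: stream[16..17]='7' size=0x7=7, data at stream[19..26]='weqky1z' -> body[6..13], body so far='dd2nwuweqky1z'
Chunk 4: stream[28..29]='0' size=0 (terminator). Final body='dd2nwuweqky1z' (13 bytes)
Body byte 2 at stream offset 10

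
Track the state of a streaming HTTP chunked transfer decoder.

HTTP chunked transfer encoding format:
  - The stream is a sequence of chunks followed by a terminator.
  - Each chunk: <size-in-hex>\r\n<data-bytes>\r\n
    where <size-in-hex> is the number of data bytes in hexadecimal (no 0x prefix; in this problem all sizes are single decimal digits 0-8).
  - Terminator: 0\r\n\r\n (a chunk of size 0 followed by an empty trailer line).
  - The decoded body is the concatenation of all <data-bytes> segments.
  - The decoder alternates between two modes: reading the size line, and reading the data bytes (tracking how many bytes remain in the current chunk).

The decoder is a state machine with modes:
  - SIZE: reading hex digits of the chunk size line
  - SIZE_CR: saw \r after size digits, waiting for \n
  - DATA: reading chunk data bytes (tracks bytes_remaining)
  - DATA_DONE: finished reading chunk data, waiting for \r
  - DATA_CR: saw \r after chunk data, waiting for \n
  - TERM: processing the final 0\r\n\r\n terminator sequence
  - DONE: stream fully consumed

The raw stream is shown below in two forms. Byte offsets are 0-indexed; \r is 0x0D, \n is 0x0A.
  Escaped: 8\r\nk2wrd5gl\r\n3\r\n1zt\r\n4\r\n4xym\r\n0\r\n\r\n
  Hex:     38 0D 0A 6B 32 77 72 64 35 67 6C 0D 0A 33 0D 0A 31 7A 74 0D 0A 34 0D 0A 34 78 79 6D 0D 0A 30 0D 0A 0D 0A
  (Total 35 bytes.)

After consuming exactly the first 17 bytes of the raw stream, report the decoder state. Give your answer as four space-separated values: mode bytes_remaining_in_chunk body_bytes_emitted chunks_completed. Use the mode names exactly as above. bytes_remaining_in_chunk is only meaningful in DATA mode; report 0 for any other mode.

Byte 0 = '8': mode=SIZE remaining=0 emitted=0 chunks_done=0
Byte 1 = 0x0D: mode=SIZE_CR remaining=0 emitted=0 chunks_done=0
Byte 2 = 0x0A: mode=DATA remaining=8 emitted=0 chunks_done=0
Byte 3 = 'k': mode=DATA remaining=7 emitted=1 chunks_done=0
Byte 4 = '2': mode=DATA remaining=6 emitted=2 chunks_done=0
Byte 5 = 'w': mode=DATA remaining=5 emitted=3 chunks_done=0
Byte 6 = 'r': mode=DATA remaining=4 emitted=4 chunks_done=0
Byte 7 = 'd': mode=DATA remaining=3 emitted=5 chunks_done=0
Byte 8 = '5': mode=DATA remaining=2 emitted=6 chunks_done=0
Byte 9 = 'g': mode=DATA remaining=1 emitted=7 chunks_done=0
Byte 10 = 'l': mode=DATA_DONE remaining=0 emitted=8 chunks_done=0
Byte 11 = 0x0D: mode=DATA_CR remaining=0 emitted=8 chunks_done=0
Byte 12 = 0x0A: mode=SIZE remaining=0 emitted=8 chunks_done=1
Byte 13 = '3': mode=SIZE remaining=0 emitted=8 chunks_done=1
Byte 14 = 0x0D: mode=SIZE_CR remaining=0 emitted=8 chunks_done=1
Byte 15 = 0x0A: mode=DATA remaining=3 emitted=8 chunks_done=1
Byte 16 = '1': mode=DATA remaining=2 emitted=9 chunks_done=1

Answer: DATA 2 9 1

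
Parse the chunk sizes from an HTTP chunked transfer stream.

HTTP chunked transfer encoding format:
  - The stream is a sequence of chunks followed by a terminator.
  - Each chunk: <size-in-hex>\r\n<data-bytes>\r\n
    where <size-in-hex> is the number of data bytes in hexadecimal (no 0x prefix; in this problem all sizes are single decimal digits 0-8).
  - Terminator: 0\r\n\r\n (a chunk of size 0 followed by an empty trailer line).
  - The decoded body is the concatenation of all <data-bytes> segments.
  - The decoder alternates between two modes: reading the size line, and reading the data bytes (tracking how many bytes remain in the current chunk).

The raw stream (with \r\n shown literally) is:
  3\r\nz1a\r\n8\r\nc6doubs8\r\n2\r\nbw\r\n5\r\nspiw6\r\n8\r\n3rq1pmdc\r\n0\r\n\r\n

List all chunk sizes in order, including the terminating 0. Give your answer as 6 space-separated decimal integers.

Chunk 1: stream[0..1]='3' size=0x3=3, data at stream[3..6]='z1a' -> body[0..3], body so far='z1a'
Chunk 2: stream[8..9]='8' size=0x8=8, data at stream[11..19]='c6doubs8' -> body[3..11], body so far='z1ac6doubs8'
Chunk 3: stream[21..22]='2' size=0x2=2, data at stream[24..26]='bw' -> body[11..13], body so far='z1ac6doubs8bw'
Chunk 4: stream[28..29]='5' size=0x5=5, data at stream[31..36]='spiw6' -> body[13..18], body so far='z1ac6doubs8bwspiw6'
Chunk 5: stream[38..39]='8' size=0x8=8, data at stream[41..49]='3rq1pmdc' -> body[18..26], body so far='z1ac6doubs8bwspiw63rq1pmdc'
Chunk 6: stream[51..52]='0' size=0 (terminator). Final body='z1ac6doubs8bwspiw63rq1pmdc' (26 bytes)

Answer: 3 8 2 5 8 0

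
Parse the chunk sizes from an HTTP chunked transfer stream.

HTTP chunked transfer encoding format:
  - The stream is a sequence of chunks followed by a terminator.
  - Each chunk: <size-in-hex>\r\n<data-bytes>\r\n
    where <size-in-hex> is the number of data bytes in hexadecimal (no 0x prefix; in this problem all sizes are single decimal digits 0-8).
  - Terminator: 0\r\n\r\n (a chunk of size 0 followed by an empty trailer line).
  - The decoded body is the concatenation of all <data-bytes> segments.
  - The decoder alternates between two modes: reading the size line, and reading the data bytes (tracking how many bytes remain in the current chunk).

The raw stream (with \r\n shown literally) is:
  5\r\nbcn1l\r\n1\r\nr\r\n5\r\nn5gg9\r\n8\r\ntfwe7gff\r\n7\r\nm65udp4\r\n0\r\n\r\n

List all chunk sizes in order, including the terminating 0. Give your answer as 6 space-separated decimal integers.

Answer: 5 1 5 8 7 0

Derivation:
Chunk 1: stream[0..1]='5' size=0x5=5, data at stream[3..8]='bcn1l' -> body[0..5], body so far='bcn1l'
Chunk 2: stream[10..11]='1' size=0x1=1, data at stream[13..14]='r' -> body[5..6], body so far='bcn1lr'
Chunk 3: stream[16..17]='5' size=0x5=5, data at stream[19..24]='n5gg9' -> body[6..11], body so far='bcn1lrn5gg9'
Chunk 4: stream[26..27]='8' size=0x8=8, data at stream[29..37]='tfwe7gff' -> body[11..19], body so far='bcn1lrn5gg9tfwe7gff'
Chunk 5: stream[39..40]='7' size=0x7=7, data at stream[42..49]='m65udp4' -> body[19..26], body so far='bcn1lrn5gg9tfwe7gffm65udp4'
Chunk 6: stream[51..52]='0' size=0 (terminator). Final body='bcn1lrn5gg9tfwe7gffm65udp4' (26 bytes)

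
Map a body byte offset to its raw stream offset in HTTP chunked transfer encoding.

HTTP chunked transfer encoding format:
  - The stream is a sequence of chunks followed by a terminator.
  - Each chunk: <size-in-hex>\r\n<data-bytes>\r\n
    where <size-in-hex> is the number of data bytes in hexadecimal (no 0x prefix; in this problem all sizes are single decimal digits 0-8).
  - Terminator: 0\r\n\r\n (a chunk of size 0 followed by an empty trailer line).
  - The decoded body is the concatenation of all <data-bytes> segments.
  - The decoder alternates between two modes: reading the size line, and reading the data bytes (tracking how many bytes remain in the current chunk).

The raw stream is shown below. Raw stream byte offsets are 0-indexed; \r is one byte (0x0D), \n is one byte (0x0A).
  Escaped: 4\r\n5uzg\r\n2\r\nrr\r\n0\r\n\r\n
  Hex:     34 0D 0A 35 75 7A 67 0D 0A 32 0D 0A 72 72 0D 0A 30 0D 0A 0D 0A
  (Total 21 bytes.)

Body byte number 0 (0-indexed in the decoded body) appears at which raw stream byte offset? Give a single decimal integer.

Answer: 3

Derivation:
Chunk 1: stream[0..1]='4' size=0x4=4, data at stream[3..7]='5uzg' -> body[0..4], body so far='5uzg'
Chunk 2: stream[9..10]='2' size=0x2=2, data at stream[12..14]='rr' -> body[4..6], body so far='5uzgrr'
Chunk 3: stream[16..17]='0' size=0 (terminator). Final body='5uzgrr' (6 bytes)
Body byte 0 at stream offset 3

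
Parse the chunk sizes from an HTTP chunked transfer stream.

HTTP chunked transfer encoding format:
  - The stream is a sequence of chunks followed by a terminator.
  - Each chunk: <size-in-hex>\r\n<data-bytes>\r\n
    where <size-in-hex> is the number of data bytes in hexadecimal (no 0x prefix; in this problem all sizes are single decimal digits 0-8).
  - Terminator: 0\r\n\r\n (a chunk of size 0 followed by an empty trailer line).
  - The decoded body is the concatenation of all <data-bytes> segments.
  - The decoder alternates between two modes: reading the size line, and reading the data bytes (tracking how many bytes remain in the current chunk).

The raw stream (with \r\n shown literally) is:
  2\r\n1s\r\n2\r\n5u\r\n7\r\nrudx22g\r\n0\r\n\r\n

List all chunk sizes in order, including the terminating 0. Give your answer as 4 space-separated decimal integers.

Chunk 1: stream[0..1]='2' size=0x2=2, data at stream[3..5]='1s' -> body[0..2], body so far='1s'
Chunk 2: stream[7..8]='2' size=0x2=2, data at stream[10..12]='5u' -> body[2..4], body so far='1s5u'
Chunk 3: stream[14..15]='7' size=0x7=7, data at stream[17..24]='rudx22g' -> body[4..11], body so far='1s5urudx22g'
Chunk 4: stream[26..27]='0' size=0 (terminator). Final body='1s5urudx22g' (11 bytes)

Answer: 2 2 7 0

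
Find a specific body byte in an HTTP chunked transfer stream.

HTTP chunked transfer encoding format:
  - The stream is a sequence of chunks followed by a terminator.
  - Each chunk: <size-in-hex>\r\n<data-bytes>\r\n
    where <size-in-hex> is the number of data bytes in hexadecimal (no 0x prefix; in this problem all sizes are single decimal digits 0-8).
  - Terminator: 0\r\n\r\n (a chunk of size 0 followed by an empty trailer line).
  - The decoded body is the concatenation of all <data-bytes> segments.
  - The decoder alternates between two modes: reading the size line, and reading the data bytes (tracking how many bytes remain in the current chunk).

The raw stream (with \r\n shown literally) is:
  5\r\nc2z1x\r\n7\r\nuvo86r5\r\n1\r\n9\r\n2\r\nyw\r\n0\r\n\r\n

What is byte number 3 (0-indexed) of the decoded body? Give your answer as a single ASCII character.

Answer: 1

Derivation:
Chunk 1: stream[0..1]='5' size=0x5=5, data at stream[3..8]='c2z1x' -> body[0..5], body so far='c2z1x'
Chunk 2: stream[10..11]='7' size=0x7=7, data at stream[13..20]='uvo86r5' -> body[5..12], body so far='c2z1xuvo86r5'
Chunk 3: stream[22..23]='1' size=0x1=1, data at stream[25..26]='9' -> body[12..13], body so far='c2z1xuvo86r59'
Chunk 4: stream[28..29]='2' size=0x2=2, data at stream[31..33]='yw' -> body[13..15], body so far='c2z1xuvo86r59yw'
Chunk 5: stream[35..36]='0' size=0 (terminator). Final body='c2z1xuvo86r59yw' (15 bytes)
Body byte 3 = '1'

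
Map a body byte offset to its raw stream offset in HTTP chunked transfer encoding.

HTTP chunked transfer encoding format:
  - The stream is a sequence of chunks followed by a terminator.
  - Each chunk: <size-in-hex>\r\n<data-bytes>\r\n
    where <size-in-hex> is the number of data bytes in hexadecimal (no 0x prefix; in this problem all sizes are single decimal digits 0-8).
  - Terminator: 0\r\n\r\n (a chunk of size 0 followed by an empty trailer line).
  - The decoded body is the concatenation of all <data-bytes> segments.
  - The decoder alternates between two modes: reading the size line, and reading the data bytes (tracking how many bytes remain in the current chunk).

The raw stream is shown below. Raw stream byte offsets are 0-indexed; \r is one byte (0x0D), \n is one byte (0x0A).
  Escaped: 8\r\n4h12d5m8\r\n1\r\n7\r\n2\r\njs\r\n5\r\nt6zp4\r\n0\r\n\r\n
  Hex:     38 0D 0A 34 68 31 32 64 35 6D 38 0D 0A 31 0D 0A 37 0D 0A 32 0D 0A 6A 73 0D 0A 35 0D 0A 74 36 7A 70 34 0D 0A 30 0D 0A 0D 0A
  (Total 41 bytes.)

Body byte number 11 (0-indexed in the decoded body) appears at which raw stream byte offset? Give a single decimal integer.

Chunk 1: stream[0..1]='8' size=0x8=8, data at stream[3..11]='4h12d5m8' -> body[0..8], body so far='4h12d5m8'
Chunk 2: stream[13..14]='1' size=0x1=1, data at stream[16..17]='7' -> body[8..9], body so far='4h12d5m87'
Chunk 3: stream[19..20]='2' size=0x2=2, data at stream[22..24]='js' -> body[9..11], body so far='4h12d5m87js'
Chunk 4: stream[26..27]='5' size=0x5=5, data at stream[29..34]='t6zp4' -> body[11..16], body so far='4h12d5m87jst6zp4'
Chunk 5: stream[36..37]='0' size=0 (terminator). Final body='4h12d5m87jst6zp4' (16 bytes)
Body byte 11 at stream offset 29

Answer: 29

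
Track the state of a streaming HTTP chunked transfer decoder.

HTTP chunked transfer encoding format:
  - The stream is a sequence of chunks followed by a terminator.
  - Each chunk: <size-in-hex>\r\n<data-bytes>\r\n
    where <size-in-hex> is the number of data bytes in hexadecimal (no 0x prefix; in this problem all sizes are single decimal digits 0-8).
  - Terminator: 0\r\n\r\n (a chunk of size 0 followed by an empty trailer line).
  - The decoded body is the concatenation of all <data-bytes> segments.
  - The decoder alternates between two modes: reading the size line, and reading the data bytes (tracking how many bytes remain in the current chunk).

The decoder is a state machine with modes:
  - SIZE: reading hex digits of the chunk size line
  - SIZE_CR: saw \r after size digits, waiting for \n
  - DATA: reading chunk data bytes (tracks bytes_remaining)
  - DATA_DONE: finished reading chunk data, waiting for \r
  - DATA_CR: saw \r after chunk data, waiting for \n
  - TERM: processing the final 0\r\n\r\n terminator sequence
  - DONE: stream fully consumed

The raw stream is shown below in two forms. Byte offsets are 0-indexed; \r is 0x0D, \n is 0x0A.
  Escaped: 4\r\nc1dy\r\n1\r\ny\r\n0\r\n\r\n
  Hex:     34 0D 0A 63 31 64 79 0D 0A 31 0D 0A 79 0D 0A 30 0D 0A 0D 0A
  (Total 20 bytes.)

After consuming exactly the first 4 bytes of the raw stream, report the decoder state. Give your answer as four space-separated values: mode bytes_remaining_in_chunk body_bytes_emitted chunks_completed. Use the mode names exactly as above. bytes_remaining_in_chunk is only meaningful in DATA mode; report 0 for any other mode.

Answer: DATA 3 1 0

Derivation:
Byte 0 = '4': mode=SIZE remaining=0 emitted=0 chunks_done=0
Byte 1 = 0x0D: mode=SIZE_CR remaining=0 emitted=0 chunks_done=0
Byte 2 = 0x0A: mode=DATA remaining=4 emitted=0 chunks_done=0
Byte 3 = 'c': mode=DATA remaining=3 emitted=1 chunks_done=0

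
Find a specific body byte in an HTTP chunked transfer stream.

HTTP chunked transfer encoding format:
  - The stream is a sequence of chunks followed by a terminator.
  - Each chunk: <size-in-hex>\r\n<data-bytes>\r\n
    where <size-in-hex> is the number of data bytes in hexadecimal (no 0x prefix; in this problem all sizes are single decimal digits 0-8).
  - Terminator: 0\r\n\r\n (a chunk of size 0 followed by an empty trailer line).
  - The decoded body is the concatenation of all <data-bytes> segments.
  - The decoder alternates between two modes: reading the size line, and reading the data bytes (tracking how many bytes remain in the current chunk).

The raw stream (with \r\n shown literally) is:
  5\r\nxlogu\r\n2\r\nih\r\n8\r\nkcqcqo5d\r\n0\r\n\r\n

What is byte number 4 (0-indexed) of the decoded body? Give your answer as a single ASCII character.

Chunk 1: stream[0..1]='5' size=0x5=5, data at stream[3..8]='xlogu' -> body[0..5], body so far='xlogu'
Chunk 2: stream[10..11]='2' size=0x2=2, data at stream[13..15]='ih' -> body[5..7], body so far='xloguih'
Chunk 3: stream[17..18]='8' size=0x8=8, data at stream[20..28]='kcqcqo5d' -> body[7..15], body so far='xloguihkcqcqo5d'
Chunk 4: stream[30..31]='0' size=0 (terminator). Final body='xloguihkcqcqo5d' (15 bytes)
Body byte 4 = 'u'

Answer: u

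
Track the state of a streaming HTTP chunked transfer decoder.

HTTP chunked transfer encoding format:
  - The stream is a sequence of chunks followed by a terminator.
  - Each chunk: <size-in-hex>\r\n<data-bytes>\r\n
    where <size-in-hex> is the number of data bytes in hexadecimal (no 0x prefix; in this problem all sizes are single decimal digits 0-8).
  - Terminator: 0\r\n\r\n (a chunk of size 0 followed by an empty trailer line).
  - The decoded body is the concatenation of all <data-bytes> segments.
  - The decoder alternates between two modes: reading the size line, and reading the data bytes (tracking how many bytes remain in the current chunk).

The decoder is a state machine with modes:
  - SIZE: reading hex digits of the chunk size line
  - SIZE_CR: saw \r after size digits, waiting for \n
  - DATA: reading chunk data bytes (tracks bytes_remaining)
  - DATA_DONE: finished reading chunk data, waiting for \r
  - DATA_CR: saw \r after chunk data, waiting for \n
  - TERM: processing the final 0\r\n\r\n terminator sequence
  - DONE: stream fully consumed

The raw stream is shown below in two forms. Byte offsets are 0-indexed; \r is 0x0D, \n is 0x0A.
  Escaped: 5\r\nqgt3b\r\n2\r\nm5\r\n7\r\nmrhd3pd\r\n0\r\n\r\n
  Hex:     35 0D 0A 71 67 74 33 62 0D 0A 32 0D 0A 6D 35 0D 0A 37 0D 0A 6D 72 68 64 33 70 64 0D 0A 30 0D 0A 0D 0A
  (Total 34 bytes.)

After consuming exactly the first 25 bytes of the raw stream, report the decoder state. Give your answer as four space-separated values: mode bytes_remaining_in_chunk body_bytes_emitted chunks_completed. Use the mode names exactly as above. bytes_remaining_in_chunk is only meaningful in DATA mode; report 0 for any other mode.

Byte 0 = '5': mode=SIZE remaining=0 emitted=0 chunks_done=0
Byte 1 = 0x0D: mode=SIZE_CR remaining=0 emitted=0 chunks_done=0
Byte 2 = 0x0A: mode=DATA remaining=5 emitted=0 chunks_done=0
Byte 3 = 'q': mode=DATA remaining=4 emitted=1 chunks_done=0
Byte 4 = 'g': mode=DATA remaining=3 emitted=2 chunks_done=0
Byte 5 = 't': mode=DATA remaining=2 emitted=3 chunks_done=0
Byte 6 = '3': mode=DATA remaining=1 emitted=4 chunks_done=0
Byte 7 = 'b': mode=DATA_DONE remaining=0 emitted=5 chunks_done=0
Byte 8 = 0x0D: mode=DATA_CR remaining=0 emitted=5 chunks_done=0
Byte 9 = 0x0A: mode=SIZE remaining=0 emitted=5 chunks_done=1
Byte 10 = '2': mode=SIZE remaining=0 emitted=5 chunks_done=1
Byte 11 = 0x0D: mode=SIZE_CR remaining=0 emitted=5 chunks_done=1
Byte 12 = 0x0A: mode=DATA remaining=2 emitted=5 chunks_done=1
Byte 13 = 'm': mode=DATA remaining=1 emitted=6 chunks_done=1
Byte 14 = '5': mode=DATA_DONE remaining=0 emitted=7 chunks_done=1
Byte 15 = 0x0D: mode=DATA_CR remaining=0 emitted=7 chunks_done=1
Byte 16 = 0x0A: mode=SIZE remaining=0 emitted=7 chunks_done=2
Byte 17 = '7': mode=SIZE remaining=0 emitted=7 chunks_done=2
Byte 18 = 0x0D: mode=SIZE_CR remaining=0 emitted=7 chunks_done=2
Byte 19 = 0x0A: mode=DATA remaining=7 emitted=7 chunks_done=2
Byte 20 = 'm': mode=DATA remaining=6 emitted=8 chunks_done=2
Byte 21 = 'r': mode=DATA remaining=5 emitted=9 chunks_done=2
Byte 22 = 'h': mode=DATA remaining=4 emitted=10 chunks_done=2
Byte 23 = 'd': mode=DATA remaining=3 emitted=11 chunks_done=2
Byte 24 = '3': mode=DATA remaining=2 emitted=12 chunks_done=2

Answer: DATA 2 12 2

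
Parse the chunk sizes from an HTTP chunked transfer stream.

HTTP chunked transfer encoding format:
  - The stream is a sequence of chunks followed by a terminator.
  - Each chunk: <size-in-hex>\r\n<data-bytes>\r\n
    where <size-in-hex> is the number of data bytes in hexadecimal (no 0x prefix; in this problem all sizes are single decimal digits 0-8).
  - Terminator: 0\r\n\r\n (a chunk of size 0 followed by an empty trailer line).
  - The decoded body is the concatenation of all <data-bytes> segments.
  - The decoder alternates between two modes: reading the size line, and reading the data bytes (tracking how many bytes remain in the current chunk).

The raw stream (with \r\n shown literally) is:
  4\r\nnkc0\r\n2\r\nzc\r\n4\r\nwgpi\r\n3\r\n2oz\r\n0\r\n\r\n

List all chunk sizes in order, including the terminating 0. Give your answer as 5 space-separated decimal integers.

Answer: 4 2 4 3 0

Derivation:
Chunk 1: stream[0..1]='4' size=0x4=4, data at stream[3..7]='nkc0' -> body[0..4], body so far='nkc0'
Chunk 2: stream[9..10]='2' size=0x2=2, data at stream[12..14]='zc' -> body[4..6], body so far='nkc0zc'
Chunk 3: stream[16..17]='4' size=0x4=4, data at stream[19..23]='wgpi' -> body[6..10], body so far='nkc0zcwgpi'
Chunk 4: stream[25..26]='3' size=0x3=3, data at stream[28..31]='2oz' -> body[10..13], body so far='nkc0zcwgpi2oz'
Chunk 5: stream[33..34]='0' size=0 (terminator). Final body='nkc0zcwgpi2oz' (13 bytes)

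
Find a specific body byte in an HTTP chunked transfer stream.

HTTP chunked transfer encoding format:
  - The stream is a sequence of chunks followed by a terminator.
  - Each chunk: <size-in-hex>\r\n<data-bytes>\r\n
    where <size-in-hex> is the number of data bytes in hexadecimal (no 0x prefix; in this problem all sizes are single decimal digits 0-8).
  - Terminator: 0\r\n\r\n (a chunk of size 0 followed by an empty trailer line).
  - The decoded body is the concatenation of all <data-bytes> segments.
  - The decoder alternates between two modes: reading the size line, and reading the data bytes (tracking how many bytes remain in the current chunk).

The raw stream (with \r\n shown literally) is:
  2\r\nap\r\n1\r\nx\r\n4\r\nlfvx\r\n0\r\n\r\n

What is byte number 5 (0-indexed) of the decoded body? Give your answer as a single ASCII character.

Answer: v

Derivation:
Chunk 1: stream[0..1]='2' size=0x2=2, data at stream[3..5]='ap' -> body[0..2], body so far='ap'
Chunk 2: stream[7..8]='1' size=0x1=1, data at stream[10..11]='x' -> body[2..3], body so far='apx'
Chunk 3: stream[13..14]='4' size=0x4=4, data at stream[16..20]='lfvx' -> body[3..7], body so far='apxlfvx'
Chunk 4: stream[22..23]='0' size=0 (terminator). Final body='apxlfvx' (7 bytes)
Body byte 5 = 'v'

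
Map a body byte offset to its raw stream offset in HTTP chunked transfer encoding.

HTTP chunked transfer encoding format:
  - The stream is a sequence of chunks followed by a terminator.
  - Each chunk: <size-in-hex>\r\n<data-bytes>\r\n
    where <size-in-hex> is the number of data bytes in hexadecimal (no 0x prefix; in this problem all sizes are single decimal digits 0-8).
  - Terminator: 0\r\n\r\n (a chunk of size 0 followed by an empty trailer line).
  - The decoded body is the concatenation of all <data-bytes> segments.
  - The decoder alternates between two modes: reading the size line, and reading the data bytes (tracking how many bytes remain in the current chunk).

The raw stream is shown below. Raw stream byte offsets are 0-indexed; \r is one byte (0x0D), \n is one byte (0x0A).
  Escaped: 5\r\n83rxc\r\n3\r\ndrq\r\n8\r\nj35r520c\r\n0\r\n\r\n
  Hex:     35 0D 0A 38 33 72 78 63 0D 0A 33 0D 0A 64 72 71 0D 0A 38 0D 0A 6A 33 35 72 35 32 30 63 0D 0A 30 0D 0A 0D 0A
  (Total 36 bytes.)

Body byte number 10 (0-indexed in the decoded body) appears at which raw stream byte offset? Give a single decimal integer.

Answer: 23

Derivation:
Chunk 1: stream[0..1]='5' size=0x5=5, data at stream[3..8]='83rxc' -> body[0..5], body so far='83rxc'
Chunk 2: stream[10..11]='3' size=0x3=3, data at stream[13..16]='drq' -> body[5..8], body so far='83rxcdrq'
Chunk 3: stream[18..19]='8' size=0x8=8, data at stream[21..29]='j35r520c' -> body[8..16], body so far='83rxcdrqj35r520c'
Chunk 4: stream[31..32]='0' size=0 (terminator). Final body='83rxcdrqj35r520c' (16 bytes)
Body byte 10 at stream offset 23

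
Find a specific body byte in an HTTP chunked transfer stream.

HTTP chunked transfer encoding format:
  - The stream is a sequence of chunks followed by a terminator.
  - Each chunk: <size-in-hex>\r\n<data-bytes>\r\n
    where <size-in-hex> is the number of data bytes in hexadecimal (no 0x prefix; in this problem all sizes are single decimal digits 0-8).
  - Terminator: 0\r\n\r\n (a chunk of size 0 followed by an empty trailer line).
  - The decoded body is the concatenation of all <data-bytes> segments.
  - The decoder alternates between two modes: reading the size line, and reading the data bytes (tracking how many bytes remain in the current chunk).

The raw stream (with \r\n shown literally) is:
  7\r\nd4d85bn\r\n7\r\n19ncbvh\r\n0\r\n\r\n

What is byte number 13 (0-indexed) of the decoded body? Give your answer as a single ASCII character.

Answer: h

Derivation:
Chunk 1: stream[0..1]='7' size=0x7=7, data at stream[3..10]='d4d85bn' -> body[0..7], body so far='d4d85bn'
Chunk 2: stream[12..13]='7' size=0x7=7, data at stream[15..22]='19ncbvh' -> body[7..14], body so far='d4d85bn19ncbvh'
Chunk 3: stream[24..25]='0' size=0 (terminator). Final body='d4d85bn19ncbvh' (14 bytes)
Body byte 13 = 'h'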